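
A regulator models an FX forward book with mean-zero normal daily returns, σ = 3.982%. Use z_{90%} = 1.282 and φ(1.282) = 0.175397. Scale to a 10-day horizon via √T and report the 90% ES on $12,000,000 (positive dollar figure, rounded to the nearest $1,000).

$2,650,000

σ_{10d} = 3.982% × √10 = 12.592%.
ES multiplier = φ(z)/(1−α) = 0.175397/0.1 = 1.754.
ES = 12.592% × 1.754 = 22.086%; on $12,000,000: $2,650,320.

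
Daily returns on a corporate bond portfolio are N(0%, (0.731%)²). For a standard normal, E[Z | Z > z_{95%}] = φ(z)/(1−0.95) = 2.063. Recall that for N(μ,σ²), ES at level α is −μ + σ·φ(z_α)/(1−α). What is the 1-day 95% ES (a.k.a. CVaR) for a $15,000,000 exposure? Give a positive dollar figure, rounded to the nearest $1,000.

$226,000

ES = 0.731% × 2.063 = 1.508%.
On $15,000,000: 0.01508 × $15,000,000 = $226,200.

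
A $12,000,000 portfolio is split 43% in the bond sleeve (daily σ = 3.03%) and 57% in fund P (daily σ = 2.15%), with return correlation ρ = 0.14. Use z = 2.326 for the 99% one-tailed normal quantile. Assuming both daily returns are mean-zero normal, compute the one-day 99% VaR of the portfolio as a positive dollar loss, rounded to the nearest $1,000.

$533,000

σ_p² = 0.43²·3.03² + 0.57²·2.15² + 2·0.14·0.43·0.57·3.03·2.15 = 3.6465 (%²).
σ_p = √3.6465 = 1.910%.
VaR = 2.326 × 1.910% = 4.443%; on $12,000,000 that is $533,160.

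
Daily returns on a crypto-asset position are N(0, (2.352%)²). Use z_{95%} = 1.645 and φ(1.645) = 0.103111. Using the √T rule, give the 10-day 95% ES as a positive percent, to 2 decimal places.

σ_{10d} = 2.352% × √10 = 7.438%.
ES multiplier = φ(z)/(1−α) = 0.103111/0.05 = 2.062.
ES = 7.438% × 2.062 = 15.337%.

15.34%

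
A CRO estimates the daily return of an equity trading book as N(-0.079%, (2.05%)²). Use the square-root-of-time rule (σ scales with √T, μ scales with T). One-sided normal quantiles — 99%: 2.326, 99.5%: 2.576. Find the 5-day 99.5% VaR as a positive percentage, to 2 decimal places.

12.20%

σ_{5d} = 2.05% × √5 = 4.584%; μ_{5d} = 5 × -0.079% = -0.395%.
VaR = −(-0.395%) + 2.576 × 4.584% = 12.203%.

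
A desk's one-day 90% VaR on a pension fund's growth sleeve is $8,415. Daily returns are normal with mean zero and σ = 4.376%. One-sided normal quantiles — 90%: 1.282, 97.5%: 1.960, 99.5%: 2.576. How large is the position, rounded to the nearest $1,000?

$150,000

VaR as a fraction of value: z·σ = 1.282 × 4.376% = 5.61003%.
Position = $8,415 / 0.0561003 = $149,999.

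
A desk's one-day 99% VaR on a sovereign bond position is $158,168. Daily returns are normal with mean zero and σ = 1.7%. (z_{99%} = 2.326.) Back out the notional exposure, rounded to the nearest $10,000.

$4,000,000

VaR as a fraction of value: z·σ = 2.326 × 1.7% = 3.9542%.
Position = $158,168 / 0.039542 = $4,000,000.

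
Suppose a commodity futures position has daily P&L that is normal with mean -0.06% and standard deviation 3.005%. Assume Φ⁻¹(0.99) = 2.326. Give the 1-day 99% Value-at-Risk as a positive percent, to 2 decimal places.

VaR = −μ + z·σ = −(-0.06%) + 2.326 × 3.005% = 7.050%.

7.05%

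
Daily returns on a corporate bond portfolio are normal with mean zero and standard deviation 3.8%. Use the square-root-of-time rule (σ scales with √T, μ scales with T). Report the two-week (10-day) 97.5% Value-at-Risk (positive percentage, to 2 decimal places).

23.55%

At 97.5%, z = 1.960.
σ_{10d} = 3.8% × √10 = 12.017%.
VaR = 1.960 × 12.017% = 23.553%.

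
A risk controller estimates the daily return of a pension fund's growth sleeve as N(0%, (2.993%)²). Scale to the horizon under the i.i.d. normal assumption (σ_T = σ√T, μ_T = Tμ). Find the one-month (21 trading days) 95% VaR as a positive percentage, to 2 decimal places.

22.56%

At 95%, z = 1.645.
σ_{21d} = 2.993% × √21 = 13.716%.
VaR = 1.645 × 13.716% = 22.563%.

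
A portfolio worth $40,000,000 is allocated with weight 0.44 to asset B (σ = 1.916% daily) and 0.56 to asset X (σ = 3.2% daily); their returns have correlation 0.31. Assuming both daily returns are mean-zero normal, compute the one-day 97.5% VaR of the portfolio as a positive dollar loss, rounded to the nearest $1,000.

σ_p² = 0.44²·1.916² + 0.56²·3.2² + 2·0.31·0.44·0.56·1.916·3.2 = 4.8586 (%²).
σ_p = √4.8586 = 2.204%.
At 97.5%, z = 1.960.
VaR = 1.960 × 2.204% = 4.320%; on $40,000,000 that is $1,728,000.

$1,728,000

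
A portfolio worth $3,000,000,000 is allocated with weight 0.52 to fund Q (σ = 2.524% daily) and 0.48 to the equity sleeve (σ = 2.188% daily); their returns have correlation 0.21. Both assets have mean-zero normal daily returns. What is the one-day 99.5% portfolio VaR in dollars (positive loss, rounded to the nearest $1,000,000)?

$143,000,000

σ_p² = 0.52²·2.524² + 0.48²·2.188² + 2·0.21·0.52·0.48·2.524·2.188 = 3.4045 (%²).
σ_p = √3.4045 = 1.845%.
At 99.5%, z = 2.576.
VaR = 2.576 × 1.845% = 4.753%; on $3,000,000,000 that is $142,590,000.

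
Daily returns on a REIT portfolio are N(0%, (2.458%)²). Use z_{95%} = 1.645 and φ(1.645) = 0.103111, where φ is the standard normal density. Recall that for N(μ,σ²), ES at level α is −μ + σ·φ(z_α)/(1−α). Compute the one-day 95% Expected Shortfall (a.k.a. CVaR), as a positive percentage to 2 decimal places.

5.07%

Tail multiplier: φ(z)/(1−α) = 0.103111 / 0.05 = 2.062.
ES = 2.458% × 2.062 = 5.068%.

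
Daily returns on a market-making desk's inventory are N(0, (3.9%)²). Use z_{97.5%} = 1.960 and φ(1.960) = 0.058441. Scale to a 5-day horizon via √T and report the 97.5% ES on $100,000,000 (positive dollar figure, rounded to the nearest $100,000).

$20,400,000

σ_{5d} = 3.9% × √5 = 8.721%.
ES multiplier = φ(z)/(1−α) = 0.058441/0.025 = 2.338.
ES = 8.721% × 2.338 = 20.390%; on $100,000,000: $20,390,000.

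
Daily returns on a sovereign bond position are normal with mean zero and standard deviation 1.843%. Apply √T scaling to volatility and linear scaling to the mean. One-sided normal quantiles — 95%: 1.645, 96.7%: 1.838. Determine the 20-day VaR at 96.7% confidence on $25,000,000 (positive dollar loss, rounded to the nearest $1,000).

σ_{20d} = 1.843% × √20 = 8.242%.
VaR = 1.838 × 8.242% = 15.149%.
On $25,000,000: 0.15149 × $25,000,000 = $3,787,250.

$3,787,000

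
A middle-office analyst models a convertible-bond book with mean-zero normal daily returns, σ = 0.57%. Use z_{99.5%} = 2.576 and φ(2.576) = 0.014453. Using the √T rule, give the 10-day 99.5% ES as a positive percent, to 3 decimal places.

σ_{10d} = 0.57% × √10 = 1.802%.
ES multiplier = φ(z)/(1−α) = 0.014453/0.005 = 2.891.
ES = 1.802% × 2.891 = 5.210%.

5.210%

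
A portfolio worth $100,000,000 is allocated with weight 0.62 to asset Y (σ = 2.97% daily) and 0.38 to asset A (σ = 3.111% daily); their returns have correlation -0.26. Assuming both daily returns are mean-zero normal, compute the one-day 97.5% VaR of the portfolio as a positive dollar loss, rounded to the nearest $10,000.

σ_p² = 0.62²·2.97² + 0.38²·3.111² + 2·-0.26·0.62·0.38·2.97·3.111 = 3.6563 (%²).
σ_p = √3.6563 = 1.912%.
At 97.5%, z = 1.960.
VaR = 1.960 × 1.912% = 3.748%; on $100,000,000 that is $3,748,000.

$3,750,000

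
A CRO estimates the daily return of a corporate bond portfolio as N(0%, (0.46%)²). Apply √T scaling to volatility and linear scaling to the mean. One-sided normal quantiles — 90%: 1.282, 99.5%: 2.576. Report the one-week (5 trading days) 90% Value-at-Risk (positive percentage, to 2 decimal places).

σ_{5d} = 0.46% × √5 = 1.029%.
VaR = 1.282 × 1.029% = 1.319%.

1.32%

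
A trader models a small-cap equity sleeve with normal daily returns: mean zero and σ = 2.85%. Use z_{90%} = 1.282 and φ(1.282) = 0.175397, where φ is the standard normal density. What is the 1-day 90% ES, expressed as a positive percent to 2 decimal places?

Tail multiplier: φ(z)/(1−α) = 0.175397 / 0.1 = 1.754.
ES = 2.85% × 1.754 = 4.999%.

5.00%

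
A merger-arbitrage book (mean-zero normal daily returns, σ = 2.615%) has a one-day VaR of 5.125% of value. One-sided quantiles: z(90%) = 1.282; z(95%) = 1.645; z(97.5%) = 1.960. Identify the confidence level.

Implied z = VaR/σ = 5.125 / 2.615 = 1.960.
This matches z(97.5%) = 1.960.

97.5%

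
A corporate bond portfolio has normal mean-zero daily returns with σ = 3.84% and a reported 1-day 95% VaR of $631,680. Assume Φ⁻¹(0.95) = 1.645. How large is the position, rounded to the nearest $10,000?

$10,000,000

VaR as a fraction of value: z·σ = 1.645 × 3.84% = 6.3168%.
Position = $631,680 / 0.063168 = $10,000,000.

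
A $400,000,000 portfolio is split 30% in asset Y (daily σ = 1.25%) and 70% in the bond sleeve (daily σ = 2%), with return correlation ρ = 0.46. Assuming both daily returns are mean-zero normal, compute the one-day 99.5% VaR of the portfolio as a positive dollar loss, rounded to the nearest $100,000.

σ_p² = 0.3²·1.25² + 0.7²·2² + 2·0.46·0.3·0.7·1.25·2 = 2.5836 (%²).
σ_p = √2.5836 = 1.607%.
At 99.5%, z = 2.576.
VaR = 2.576 × 1.607% = 4.140%; on $400,000,000 that is $16,560,000.

$16,600,000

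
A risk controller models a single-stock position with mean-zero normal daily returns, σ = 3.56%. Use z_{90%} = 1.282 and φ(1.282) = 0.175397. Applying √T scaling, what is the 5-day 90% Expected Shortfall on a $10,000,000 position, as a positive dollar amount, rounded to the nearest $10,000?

σ_{5d} = 3.56% × √5 = 7.960%.
ES multiplier = φ(z)/(1−α) = 0.175397/0.1 = 1.754.
ES = 7.960% × 1.754 = 13.962%; on $10,000,000: $1,396,200.

$1,400,000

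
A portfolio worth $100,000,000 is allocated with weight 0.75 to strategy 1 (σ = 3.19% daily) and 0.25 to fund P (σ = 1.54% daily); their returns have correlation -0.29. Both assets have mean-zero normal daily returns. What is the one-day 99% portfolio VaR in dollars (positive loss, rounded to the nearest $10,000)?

σ_p² = 0.75²·3.19² + 0.25²·1.54² + 2·-0.29·0.75·0.25·3.19·1.54 = 5.3380 (%²).
σ_p = √5.3380 = 2.310%.
At 99%, z = 2.326.
VaR = 2.326 × 2.310% = 5.373%; on $100,000,000 that is $5,373,000.

$5,370,000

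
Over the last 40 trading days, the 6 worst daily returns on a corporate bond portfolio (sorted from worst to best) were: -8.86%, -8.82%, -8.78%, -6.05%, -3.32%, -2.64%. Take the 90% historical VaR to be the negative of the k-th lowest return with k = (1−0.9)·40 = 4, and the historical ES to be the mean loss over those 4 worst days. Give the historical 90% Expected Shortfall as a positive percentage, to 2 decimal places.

8.13%

The 4 worst returns sum to -32.51%.
ES = −(-32.51%) / 4 = 8.1275% ≈ 8.13%.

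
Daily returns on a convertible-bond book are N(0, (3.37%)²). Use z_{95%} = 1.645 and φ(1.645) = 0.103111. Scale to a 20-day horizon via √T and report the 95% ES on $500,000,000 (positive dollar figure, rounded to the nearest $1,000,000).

$155,000,000

σ_{20d} = 3.37% × √20 = 15.071%.
ES multiplier = φ(z)/(1−α) = 0.103111/0.05 = 2.062.
ES = 15.071% × 2.062 = 31.076%; on $500,000,000: $155,380,000.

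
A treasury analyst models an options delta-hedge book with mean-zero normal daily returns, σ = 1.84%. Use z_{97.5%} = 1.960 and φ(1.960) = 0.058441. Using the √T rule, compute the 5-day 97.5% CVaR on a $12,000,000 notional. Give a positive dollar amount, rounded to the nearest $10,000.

σ_{5d} = 1.84% × √5 = 4.114%.
ES multiplier = φ(z)/(1−α) = 0.058441/0.025 = 2.338.
ES = 4.114% × 2.338 = 9.619%; on $12,000,000: $1,154,280.

$1,150,000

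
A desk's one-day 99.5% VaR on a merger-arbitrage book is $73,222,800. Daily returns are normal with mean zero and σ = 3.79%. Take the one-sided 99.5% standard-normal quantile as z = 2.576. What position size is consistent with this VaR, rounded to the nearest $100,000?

VaR as a fraction of value: z·σ = 2.576 × 3.79% = 9.76304%.
Position = $73,222,800 / 0.0976304 = $750,000,000.

$750,000,000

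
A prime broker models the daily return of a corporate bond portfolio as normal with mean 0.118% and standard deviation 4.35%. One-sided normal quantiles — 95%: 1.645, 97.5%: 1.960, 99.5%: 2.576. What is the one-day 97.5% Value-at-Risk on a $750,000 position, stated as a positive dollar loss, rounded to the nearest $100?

$63,100

VaR = −μ + z·σ = −(0.118%) + 1.960 × 4.35% = 8.408%.
On $750,000: 0.08408 × $750,000 = $63,060.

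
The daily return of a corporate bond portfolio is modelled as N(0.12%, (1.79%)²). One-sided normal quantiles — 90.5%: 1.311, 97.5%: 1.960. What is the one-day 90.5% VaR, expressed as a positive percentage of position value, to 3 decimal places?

2.227%

VaR = −μ + z·σ = −(0.12%) + 1.311 × 1.79% = 2.227%.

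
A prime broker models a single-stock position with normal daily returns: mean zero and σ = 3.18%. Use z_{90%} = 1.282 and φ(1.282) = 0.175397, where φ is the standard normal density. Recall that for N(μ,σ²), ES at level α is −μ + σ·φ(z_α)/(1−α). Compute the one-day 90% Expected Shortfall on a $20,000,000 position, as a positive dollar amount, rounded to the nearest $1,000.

$1,116,000

Tail multiplier: φ(z)/(1−α) = 0.175397 / 0.1 = 1.754.
ES = 3.18% × 1.754 = 5.578%.
On $20,000,000: 0.05578 × $20,000,000 = $1,115,600.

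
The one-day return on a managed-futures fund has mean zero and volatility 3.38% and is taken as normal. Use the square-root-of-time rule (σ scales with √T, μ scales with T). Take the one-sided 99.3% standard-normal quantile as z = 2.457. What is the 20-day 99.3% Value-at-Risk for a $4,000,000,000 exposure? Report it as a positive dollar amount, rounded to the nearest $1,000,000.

σ_{20d} = 3.38% × √20 = 15.116%.
VaR = 2.457 × 15.116% = 37.140%.
On $4,000,000,000: 0.37140 × $4,000,000,000 = $1,485,600,000.

$1,486,000,000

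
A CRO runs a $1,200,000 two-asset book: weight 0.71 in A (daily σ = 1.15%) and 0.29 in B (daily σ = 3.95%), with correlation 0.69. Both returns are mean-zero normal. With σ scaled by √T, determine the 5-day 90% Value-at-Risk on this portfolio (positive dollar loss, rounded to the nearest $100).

σ_p = √(0.71²·1.15² + 0.29²·3.95² + 2·0.69·0.71·0.29·1.15·3.95) = 1.808%.
σ_{5d} = 1.808% × √5 = 4.043%.
z(90%) = 1.282.
VaR = 1.282 × 4.043% = 5.183%; on $1,200,000 that is $62,196.

$62,200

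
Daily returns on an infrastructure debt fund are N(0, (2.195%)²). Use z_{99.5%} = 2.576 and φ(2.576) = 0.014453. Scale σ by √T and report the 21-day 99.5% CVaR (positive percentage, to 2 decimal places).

29.08%

σ_{21d} = 2.195% × √21 = 10.059%.
ES multiplier = φ(z)/(1−α) = 0.014453/0.005 = 2.891.
ES = 10.059% × 2.891 = 29.081%.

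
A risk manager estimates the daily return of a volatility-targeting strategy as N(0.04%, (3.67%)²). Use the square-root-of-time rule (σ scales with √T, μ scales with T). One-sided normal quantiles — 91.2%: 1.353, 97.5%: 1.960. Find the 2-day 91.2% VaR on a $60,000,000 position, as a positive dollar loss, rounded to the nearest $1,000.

σ_{2d} = 3.67% × √2 = 5.190%; μ_{2d} = 2 × 0.04% = 0.080%.
VaR = −(0.080%) + 1.353 × 5.190% = 6.942%.
On $60,000,000: 0.06942 × $60,000,000 = $4,165,200.

$4,165,000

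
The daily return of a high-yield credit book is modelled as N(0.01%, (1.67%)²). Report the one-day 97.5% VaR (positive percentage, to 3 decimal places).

3.263%

At 97.5% one-sided, z = 1.960.
VaR = −μ + z·σ = −(0.01%) + 1.960 × 1.67% = 3.263%.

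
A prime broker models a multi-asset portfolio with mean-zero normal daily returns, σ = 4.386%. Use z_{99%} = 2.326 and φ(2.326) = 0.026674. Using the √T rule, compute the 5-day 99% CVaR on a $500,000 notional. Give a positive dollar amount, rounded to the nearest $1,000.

$131,000

σ_{5d} = 4.386% × √5 = 9.807%.
ES multiplier = φ(z)/(1−α) = 0.026674/0.01 = 2.667.
ES = 9.807% × 2.667 = 26.155%; on $500,000: $130,775.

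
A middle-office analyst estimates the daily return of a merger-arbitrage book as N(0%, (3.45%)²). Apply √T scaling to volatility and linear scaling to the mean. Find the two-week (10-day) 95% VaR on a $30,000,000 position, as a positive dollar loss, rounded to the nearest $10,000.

$5,380,000

At 95%, z = 1.645.
σ_{10d} = 3.45% × √10 = 10.910%.
VaR = 1.645 × 10.910% = 17.947%.
On $30,000,000: 0.17947 × $30,000,000 = $5,384,100.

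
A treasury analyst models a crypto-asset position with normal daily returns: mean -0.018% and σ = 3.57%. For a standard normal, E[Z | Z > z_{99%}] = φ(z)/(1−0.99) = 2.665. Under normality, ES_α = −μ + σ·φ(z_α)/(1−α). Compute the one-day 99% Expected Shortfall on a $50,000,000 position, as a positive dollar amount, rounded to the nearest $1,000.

$4,766,000

ES = −(-0.018%) + 3.57% × 2.665 = 9.532%.
On $50,000,000: 0.09532 × $50,000,000 = $4,766,000.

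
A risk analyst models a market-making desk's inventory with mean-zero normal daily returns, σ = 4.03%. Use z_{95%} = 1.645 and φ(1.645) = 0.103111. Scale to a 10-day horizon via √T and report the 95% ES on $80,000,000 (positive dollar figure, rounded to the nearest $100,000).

$21,000,000

σ_{10d} = 4.03% × √10 = 12.744%.
ES multiplier = φ(z)/(1−α) = 0.103111/0.05 = 2.062.
ES = 12.744% × 2.062 = 26.278%; on $80,000,000: $21,022,400.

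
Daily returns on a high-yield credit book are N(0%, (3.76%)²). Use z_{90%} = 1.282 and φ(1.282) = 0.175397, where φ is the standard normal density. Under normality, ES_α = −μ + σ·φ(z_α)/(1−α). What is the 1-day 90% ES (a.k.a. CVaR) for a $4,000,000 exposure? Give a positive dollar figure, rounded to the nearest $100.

Tail multiplier: φ(z)/(1−α) = 0.175397 / 0.1 = 1.754.
ES = 3.76% × 1.754 = 6.595%.
On $4,000,000: 0.06595 × $4,000,000 = $263,800.

$263,800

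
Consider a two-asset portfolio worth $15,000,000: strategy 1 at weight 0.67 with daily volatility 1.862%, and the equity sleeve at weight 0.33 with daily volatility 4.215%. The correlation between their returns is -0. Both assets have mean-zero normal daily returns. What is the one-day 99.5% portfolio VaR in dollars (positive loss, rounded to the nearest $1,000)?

$722,000

σ_p² = 0.67²·1.862² + 0.33²·4.215² + 2·-0·0.67·0.33·1.862·4.215 = 3.4911 (%²).
σ_p = √3.4911 = 1.868%.
At 99.5%, z = 2.576.
VaR = 2.576 × 1.868% = 4.812%; on $15,000,000 that is $721,800.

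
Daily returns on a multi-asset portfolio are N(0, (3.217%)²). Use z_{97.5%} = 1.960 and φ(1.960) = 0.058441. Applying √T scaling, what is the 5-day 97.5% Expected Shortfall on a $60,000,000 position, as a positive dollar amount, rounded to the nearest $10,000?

σ_{5d} = 3.217% × √5 = 7.193%.
ES multiplier = φ(z)/(1−α) = 0.058441/0.025 = 2.338.
ES = 7.193% × 2.338 = 16.817%; on $60,000,000: $10,090,200.

$10,090,000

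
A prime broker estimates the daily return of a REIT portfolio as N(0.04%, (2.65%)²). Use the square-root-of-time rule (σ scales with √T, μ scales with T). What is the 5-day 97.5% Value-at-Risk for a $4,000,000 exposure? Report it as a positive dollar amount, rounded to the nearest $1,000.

$457,000

At 97.5%, z = 1.960.
σ_{5d} = 2.65% × √5 = 5.926%; μ_{5d} = 5 × 0.04% = 0.200%.
VaR = −(0.200%) + 1.960 × 5.926% = 11.415%.
On $4,000,000: 0.11415 × $4,000,000 = $456,600.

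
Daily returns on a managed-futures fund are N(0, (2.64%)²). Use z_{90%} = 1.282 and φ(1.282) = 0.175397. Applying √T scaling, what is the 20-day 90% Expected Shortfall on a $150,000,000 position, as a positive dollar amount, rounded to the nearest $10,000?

$31,060,000

σ_{20d} = 2.64% × √20 = 11.806%.
ES multiplier = φ(z)/(1−α) = 0.175397/0.1 = 1.754.
ES = 11.806% × 1.754 = 20.708%; on $150,000,000: $31,062,000.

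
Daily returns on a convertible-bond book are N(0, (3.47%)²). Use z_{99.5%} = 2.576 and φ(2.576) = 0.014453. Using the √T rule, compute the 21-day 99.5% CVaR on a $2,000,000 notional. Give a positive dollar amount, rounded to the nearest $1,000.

σ_{21d} = 3.47% × √21 = 15.902%.
ES multiplier = φ(z)/(1−α) = 0.014453/0.005 = 2.891.
ES = 15.902% × 2.891 = 45.973%; on $2,000,000: $919,460.

$919,000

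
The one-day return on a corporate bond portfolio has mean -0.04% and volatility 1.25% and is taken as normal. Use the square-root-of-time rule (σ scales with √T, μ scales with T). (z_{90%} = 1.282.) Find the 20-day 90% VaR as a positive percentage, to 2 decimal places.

7.97%

σ_{20d} = 1.25% × √20 = 5.590%; μ_{20d} = 20 × -0.04% = -0.800%.
VaR = −(-0.800%) + 1.282 × 5.590% = 7.966%.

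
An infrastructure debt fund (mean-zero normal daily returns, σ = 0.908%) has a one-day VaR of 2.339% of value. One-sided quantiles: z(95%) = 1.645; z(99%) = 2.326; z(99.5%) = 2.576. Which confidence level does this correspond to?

Implied z = VaR/σ = 2.339 / 0.908 = 2.576.
This matches z(99.5%) = 2.576.

99.5%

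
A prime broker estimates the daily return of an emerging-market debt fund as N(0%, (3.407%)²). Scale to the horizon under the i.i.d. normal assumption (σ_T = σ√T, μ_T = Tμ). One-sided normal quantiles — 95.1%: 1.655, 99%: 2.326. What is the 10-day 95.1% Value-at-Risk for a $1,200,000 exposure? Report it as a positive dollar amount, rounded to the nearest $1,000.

σ_{10d} = 3.407% × √10 = 10.774%.
VaR = 1.655 × 10.774% = 17.831%.
On $1,200,000: 0.17831 × $1,200,000 = $213,972.

$214,000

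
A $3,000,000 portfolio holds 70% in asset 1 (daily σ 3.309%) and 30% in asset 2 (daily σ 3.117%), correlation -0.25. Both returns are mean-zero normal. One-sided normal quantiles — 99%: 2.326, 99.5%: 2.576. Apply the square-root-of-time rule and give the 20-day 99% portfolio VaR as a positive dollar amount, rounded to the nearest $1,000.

$709,000

σ_p = √(0.7²·3.309² + 0.3²·3.117² + 2·-0.25·0.7·0.3·3.309·3.117) = 2.271%.
σ_{20d} = 2.271% × √20 = 10.156%.
VaR = 2.326 × 10.156% = 23.623%; on $3,000,000 that is $708,690.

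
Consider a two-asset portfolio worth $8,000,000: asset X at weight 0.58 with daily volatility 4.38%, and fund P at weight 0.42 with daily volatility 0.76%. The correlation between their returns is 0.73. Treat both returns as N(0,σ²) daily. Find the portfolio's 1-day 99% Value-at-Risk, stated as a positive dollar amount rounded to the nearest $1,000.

σ_p² = 0.58²·4.38² + 0.42²·0.76² + 2·0.73·0.58·0.42·4.38·0.76 = 7.7394 (%²).
σ_p = √7.7394 = 2.782%.
At 99%, z = 2.326.
VaR = 2.326 × 2.782% = 6.471%; on $8,000,000 that is $517,680.

$518,000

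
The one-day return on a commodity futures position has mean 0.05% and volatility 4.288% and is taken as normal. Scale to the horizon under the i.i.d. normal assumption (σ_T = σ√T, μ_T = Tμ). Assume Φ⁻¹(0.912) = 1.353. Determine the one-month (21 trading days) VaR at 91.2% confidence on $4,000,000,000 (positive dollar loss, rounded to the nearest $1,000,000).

σ_{21d} = 4.288% × √21 = 19.650%; μ_{21d} = 21 × 0.05% = 1.050%.
VaR = −(1.050%) + 1.353 × 19.650% = 25.536%.
On $4,000,000,000: 0.25536 × $4,000,000,000 = $1,021,440,000.

$1,021,000,000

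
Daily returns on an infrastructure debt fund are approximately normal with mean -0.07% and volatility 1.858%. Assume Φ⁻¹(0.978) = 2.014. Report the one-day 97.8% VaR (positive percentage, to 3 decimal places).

VaR = −μ + z·σ = −(-0.07%) + 2.014 × 1.858% = 3.812%.

3.812%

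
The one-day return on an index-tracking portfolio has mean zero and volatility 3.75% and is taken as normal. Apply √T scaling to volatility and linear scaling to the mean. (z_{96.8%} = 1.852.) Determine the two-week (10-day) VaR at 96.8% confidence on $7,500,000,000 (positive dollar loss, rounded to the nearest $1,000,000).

$1,647,000,000

σ_{10d} = 3.75% × √10 = 11.859%.
VaR = 1.852 × 11.859% = 21.963%.
On $7,500,000,000: 0.21963 × $7,500,000,000 = $1,647,225,000.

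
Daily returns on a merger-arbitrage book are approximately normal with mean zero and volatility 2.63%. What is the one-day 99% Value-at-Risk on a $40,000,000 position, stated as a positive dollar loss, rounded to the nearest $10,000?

$2,450,000

At 99% one-sided, z = 2.326.
VaR = z·σ = 2.326 × 2.63% = 6.117%.
On $40,000,000: 0.06117 × $40,000,000 = $2,446,800.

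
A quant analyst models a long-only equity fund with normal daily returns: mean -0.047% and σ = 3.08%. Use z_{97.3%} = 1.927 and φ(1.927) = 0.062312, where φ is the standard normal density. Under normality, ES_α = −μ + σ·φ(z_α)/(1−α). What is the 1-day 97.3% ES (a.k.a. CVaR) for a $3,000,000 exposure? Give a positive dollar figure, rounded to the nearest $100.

Tail multiplier: φ(z)/(1−α) = 0.062312 / 0.027 = 2.308.
ES = −(-0.047%) + 3.08% × 2.308 = 7.156%.
On $3,000,000: 0.07156 × $3,000,000 = $214,680.

$214,700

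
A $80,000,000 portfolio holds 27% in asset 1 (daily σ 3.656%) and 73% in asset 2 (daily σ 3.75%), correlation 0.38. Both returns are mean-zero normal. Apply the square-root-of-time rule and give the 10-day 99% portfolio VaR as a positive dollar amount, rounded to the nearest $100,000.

σ_p = √(0.27²·3.656² + 0.73²·3.75² + 2·0.38·0.27·0.73·3.656·3.75) = 3.244%.
σ_{10d} = 3.244% × √10 = 10.258%.
z(99%) = 2.326.
VaR = 2.326 × 10.258% = 23.860%; on $80,000,000 that is $19,088,000.

$19,100,000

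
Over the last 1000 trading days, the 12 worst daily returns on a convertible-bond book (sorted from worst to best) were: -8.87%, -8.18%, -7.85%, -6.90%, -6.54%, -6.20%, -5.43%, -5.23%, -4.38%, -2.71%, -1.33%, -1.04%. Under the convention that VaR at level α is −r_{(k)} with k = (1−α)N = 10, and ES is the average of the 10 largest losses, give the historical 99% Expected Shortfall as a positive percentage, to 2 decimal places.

6.23%

The 10 worst returns sum to -62.29%.
ES = −(-62.29%) / 10 = 6.229% ≈ 6.23%.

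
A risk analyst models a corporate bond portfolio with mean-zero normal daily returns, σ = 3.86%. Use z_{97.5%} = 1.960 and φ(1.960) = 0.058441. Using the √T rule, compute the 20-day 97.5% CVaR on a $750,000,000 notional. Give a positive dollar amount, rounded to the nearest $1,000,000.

$303,000,000

σ_{20d} = 3.86% × √20 = 17.262%.
ES multiplier = φ(z)/(1−α) = 0.058441/0.025 = 2.338.
ES = 17.262% × 2.338 = 40.359%; on $750,000,000: $302,692,500.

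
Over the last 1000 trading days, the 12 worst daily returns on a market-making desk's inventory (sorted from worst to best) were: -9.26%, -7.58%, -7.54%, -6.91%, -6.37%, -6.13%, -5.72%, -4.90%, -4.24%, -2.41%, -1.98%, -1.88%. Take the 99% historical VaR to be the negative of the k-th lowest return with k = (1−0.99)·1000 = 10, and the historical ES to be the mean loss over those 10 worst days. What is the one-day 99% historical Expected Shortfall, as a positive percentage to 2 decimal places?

6.11%

The 10 worst returns sum to -61.06%.
ES = −(-61.06%) / 10 = 6.106% ≈ 6.11%.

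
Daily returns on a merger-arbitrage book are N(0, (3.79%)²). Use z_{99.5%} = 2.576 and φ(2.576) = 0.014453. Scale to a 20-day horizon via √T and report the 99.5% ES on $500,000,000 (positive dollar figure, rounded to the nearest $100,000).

$245,000,000

σ_{20d} = 3.79% × √20 = 16.949%.
ES multiplier = φ(z)/(1−α) = 0.014453/0.005 = 2.891.
ES = 16.949% × 2.891 = 49.000%; on $500,000,000: $245,000,000.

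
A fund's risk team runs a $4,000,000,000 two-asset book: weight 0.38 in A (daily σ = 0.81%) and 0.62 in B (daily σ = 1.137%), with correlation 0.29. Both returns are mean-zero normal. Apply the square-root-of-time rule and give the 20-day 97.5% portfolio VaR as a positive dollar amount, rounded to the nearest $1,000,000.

$297,000,000

σ_p = √(0.38²·0.81² + 0.62²·1.137² + 2·0.29·0.38·0.62·0.81·1.137) = 0.847%.
σ_{20d} = 0.847% × √20 = 3.788%.
z(97.5%) = 1.960.
VaR = 1.960 × 3.788% = 7.424%; on $4,000,000,000 that is $296,960,000.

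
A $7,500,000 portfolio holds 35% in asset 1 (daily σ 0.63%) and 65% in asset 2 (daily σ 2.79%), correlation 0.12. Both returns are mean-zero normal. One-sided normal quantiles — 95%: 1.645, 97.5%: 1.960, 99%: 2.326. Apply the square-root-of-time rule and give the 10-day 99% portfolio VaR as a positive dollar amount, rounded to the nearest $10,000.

$1,020,000

σ_p = √(0.35²·0.63² + 0.65²·2.79² + 2·0.12·0.35·0.65·0.63·2.79) = 1.853%.
σ_{10d} = 1.853% × √10 = 5.860%.
VaR = 2.326 × 5.860% = 13.630%; on $7,500,000 that is $1,022,250.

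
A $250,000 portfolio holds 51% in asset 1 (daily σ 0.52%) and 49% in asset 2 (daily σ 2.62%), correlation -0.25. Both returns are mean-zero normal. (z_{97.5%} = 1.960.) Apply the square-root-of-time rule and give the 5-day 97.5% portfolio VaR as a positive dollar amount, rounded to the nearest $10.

$13,630

σ_p = √(0.51²·0.52² + 0.49²·2.62² + 2·-0.25·0.51·0.49·0.52·2.62) = 1.244%.
σ_{5d} = 1.244% × √5 = 2.782%.
VaR = 1.960 × 2.782% = 5.453%; on $250,000 that is $13,632.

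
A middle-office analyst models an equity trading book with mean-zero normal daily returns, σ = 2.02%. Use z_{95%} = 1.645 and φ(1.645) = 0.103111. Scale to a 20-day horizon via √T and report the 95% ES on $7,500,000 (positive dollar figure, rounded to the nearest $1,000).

$1,397,000

σ_{20d} = 2.02% × √20 = 9.034%.
ES multiplier = φ(z)/(1−α) = 0.103111/0.05 = 2.062.
ES = 9.034% × 2.062 = 18.628%; on $7,500,000: $1,397,100.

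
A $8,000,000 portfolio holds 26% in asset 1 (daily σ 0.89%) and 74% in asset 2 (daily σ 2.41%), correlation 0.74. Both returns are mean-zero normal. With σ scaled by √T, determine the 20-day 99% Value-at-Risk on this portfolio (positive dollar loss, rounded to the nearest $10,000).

$1,630,000

σ_p = √(0.26²·0.89² + 0.74²·2.41² + 2·0.74·0.26·0.74·0.89·2.41) = 1.961%.
σ_{20d} = 1.961% × √20 = 8.770%.
z(99%) = 2.326.
VaR = 2.326 × 8.770% = 20.399%; on $8,000,000 that is $1,631,920.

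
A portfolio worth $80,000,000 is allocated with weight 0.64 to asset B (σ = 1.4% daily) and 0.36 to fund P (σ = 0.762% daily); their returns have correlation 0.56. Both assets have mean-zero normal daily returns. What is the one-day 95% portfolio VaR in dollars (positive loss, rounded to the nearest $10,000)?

$1,410,000

σ_p² = 0.64²·1.4² + 0.36²·0.762² + 2·0.56·0.64·0.36·1.4·0.762 = 1.1534 (%²).
σ_p = √1.1534 = 1.074%.
At 95%, z = 1.645.
VaR = 1.645 × 1.074% = 1.767%; on $80,000,000 that is $1,413,600.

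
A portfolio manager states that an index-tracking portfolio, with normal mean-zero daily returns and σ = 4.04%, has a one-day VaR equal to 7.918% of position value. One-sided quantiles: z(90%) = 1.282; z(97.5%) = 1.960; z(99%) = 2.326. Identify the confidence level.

Implied z = VaR/σ = 7.918 / 4.04 = 1.960.
This matches z(97.5%) = 1.960.

97.5%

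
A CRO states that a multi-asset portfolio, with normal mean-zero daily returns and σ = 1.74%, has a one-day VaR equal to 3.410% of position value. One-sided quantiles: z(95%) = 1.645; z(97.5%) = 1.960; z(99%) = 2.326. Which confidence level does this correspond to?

97.5%

Implied z = VaR/σ = 3.410 / 1.74 = 1.960.
This matches z(97.5%) = 1.960.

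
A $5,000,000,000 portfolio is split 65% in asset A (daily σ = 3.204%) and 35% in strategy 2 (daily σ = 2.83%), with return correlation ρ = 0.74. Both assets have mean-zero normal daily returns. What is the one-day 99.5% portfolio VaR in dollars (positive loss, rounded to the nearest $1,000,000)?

$373,000,000

σ_p² = 0.65²·3.204² + 0.35²·2.83² + 2·0.74·0.65·0.35·3.204·2.83 = 8.3713 (%²).
σ_p = √8.3713 = 2.893%.
At 99.5%, z = 2.576.
VaR = 2.576 × 2.893% = 7.452%; on $5,000,000,000 that is $372,600,000.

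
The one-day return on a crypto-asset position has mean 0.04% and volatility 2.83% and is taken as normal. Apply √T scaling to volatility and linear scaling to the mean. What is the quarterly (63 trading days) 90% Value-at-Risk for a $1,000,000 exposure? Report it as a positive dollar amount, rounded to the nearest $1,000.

$263,000

At 90%, z = 1.282.
σ_{63d} = 2.83% × √63 = 22.462%; μ_{63d} = 63 × 0.04% = 2.520%.
VaR = −(2.520%) + 1.282 × 22.462% = 26.276%.
On $1,000,000: 0.26276 × $1,000,000 = $262,760.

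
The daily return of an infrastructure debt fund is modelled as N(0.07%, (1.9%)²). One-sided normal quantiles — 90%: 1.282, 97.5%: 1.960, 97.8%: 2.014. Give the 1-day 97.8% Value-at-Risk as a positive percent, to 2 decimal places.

VaR = −μ + z·σ = −(0.07%) + 2.014 × 1.9% = 3.757%.

3.76%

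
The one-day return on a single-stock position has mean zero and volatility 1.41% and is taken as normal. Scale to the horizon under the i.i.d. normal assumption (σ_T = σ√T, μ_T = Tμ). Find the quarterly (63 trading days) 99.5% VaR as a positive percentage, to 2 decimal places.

At 99.5%, z = 2.576.
σ_{63d} = 1.41% × √63 = 11.192%.
VaR = 2.576 × 11.192% = 28.831%.

28.83%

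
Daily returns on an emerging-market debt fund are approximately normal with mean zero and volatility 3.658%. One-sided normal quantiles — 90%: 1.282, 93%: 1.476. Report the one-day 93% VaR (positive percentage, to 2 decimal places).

5.40%

VaR = z·σ = 1.476 × 3.658% = 5.399%.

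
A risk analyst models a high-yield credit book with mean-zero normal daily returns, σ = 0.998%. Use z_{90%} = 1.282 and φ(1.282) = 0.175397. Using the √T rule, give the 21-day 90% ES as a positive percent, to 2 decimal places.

8.02%

σ_{21d} = 0.998% × √21 = 4.573%.
ES multiplier = φ(z)/(1−α) = 0.175397/0.1 = 1.754.
ES = 4.573% × 1.754 = 8.021%.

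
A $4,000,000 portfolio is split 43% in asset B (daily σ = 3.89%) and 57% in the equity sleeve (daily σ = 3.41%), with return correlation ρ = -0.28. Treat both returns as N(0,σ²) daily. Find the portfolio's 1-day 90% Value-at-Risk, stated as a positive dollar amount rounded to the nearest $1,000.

$112,000

σ_p² = 0.43²·3.89² + 0.57²·3.41² + 2·-0.28·0.43·0.57·3.89·3.41 = 4.7552 (%²).
σ_p = √4.7552 = 2.181%.
At 90%, z = 1.282.
VaR = 1.282 × 2.181% = 2.796%; on $4,000,000 that is $111,840.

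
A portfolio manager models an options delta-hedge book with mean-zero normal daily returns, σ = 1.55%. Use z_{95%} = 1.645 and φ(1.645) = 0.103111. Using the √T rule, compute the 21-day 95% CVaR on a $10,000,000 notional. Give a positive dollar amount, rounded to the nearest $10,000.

$1,460,000

σ_{21d} = 1.55% × √21 = 7.103%.
ES multiplier = φ(z)/(1−α) = 0.103111/0.05 = 2.062.
ES = 7.103% × 2.062 = 14.646%; on $10,000,000: $1,464,600.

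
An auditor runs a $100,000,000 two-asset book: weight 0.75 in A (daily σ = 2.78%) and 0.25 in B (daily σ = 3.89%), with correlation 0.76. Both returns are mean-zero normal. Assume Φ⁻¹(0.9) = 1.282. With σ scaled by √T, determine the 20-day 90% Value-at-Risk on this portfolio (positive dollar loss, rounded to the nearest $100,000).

$16,600,000

σ_p = √(0.75²·2.78² + 0.25²·3.89² + 2·0.76·0.75·0.25·2.78·3.89) = 2.894%.
σ_{20d} = 2.894% × √20 = 12.942%.
VaR = 1.282 × 12.942% = 16.592%; on $100,000,000 that is $16,592,000.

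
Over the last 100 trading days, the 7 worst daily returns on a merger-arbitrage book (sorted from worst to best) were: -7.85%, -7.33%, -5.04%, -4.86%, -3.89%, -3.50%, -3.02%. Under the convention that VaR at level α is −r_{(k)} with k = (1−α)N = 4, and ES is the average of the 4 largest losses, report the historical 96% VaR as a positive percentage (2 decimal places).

4.86%

k = 4; the 4th lowest return is -4.86%, so VaR = 4.86%.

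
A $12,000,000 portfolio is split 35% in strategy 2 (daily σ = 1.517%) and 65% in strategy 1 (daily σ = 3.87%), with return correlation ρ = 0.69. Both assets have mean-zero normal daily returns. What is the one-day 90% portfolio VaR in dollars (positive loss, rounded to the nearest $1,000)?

$447,000

σ_p² = 0.35²·1.517² + 0.65²·3.87² + 2·0.69·0.35·0.65·1.517·3.87 = 8.4528 (%²).
σ_p = √8.4528 = 2.907%.
At 90%, z = 1.282.
VaR = 1.282 × 2.907% = 3.727%; on $12,000,000 that is $447,240.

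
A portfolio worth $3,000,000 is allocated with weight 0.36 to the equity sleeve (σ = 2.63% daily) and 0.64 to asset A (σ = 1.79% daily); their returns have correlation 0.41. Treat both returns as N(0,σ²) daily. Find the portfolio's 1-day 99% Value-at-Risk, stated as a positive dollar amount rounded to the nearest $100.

$122,800

σ_p² = 0.36²·2.63² + 0.64²·1.79² + 2·0.41·0.36·0.64·2.63·1.79 = 3.0982 (%²).
σ_p = √3.0982 = 1.760%.
At 99%, z = 2.326.
VaR = 2.326 × 1.760% = 4.094%; on $3,000,000 that is $122,820.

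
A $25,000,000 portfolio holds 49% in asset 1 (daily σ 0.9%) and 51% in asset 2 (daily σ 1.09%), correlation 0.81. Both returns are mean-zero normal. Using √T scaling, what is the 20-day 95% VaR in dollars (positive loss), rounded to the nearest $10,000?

$1,750,000

σ_p = √(0.49²·0.9² + 0.51²·1.09² + 2·0.81·0.49·0.51·0.9·1.09) = 0.949%.
σ_{20d} = 0.949% × √20 = 4.244%.
z(95%) = 1.645.
VaR = 1.645 × 4.244% = 6.981%; on $25,000,000 that is $1,745,250.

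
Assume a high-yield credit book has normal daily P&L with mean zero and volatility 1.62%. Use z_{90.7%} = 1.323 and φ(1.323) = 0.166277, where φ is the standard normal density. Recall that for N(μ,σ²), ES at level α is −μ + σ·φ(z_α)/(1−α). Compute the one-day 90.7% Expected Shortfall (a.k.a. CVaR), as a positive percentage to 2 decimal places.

2.90%

Tail multiplier: φ(z)/(1−α) = 0.166277 / 0.093 = 1.788.
ES = 1.62% × 1.788 = 2.897%.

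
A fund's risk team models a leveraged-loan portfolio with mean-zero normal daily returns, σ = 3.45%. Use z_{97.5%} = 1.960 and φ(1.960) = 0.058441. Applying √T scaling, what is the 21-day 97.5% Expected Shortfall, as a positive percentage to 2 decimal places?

σ_{21d} = 3.45% × √21 = 15.810%.
ES multiplier = φ(z)/(1−α) = 0.058441/0.025 = 2.338.
ES = 15.810% × 2.338 = 36.964%.

36.96%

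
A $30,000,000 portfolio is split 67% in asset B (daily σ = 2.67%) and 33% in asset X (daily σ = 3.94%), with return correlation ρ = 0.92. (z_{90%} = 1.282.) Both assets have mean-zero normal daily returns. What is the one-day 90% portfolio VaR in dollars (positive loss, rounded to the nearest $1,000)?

$1,165,000

σ_p² = 0.67²·2.67² + 0.33²·3.94² + 2·0.92·0.67·0.33·2.67·3.94 = 9.1704 (%²).
σ_p = √9.1704 = 3.028%.
VaR = 1.282 × 3.028% = 3.882%; on $30,000,000 that is $1,164,600.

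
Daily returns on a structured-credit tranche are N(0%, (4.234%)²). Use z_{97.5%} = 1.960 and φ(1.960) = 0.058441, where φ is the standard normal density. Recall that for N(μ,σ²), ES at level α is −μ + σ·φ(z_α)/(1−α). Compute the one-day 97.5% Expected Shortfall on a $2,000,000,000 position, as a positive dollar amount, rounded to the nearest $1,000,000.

$198,000,000

Tail multiplier: φ(z)/(1−α) = 0.058441 / 0.025 = 2.338.
ES = 4.234% × 2.338 = 9.899%.
On $2,000,000,000: 0.09899 × $2,000,000,000 = $197,980,000.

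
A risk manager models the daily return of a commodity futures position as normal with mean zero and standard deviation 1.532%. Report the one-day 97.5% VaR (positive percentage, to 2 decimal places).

3.00%

At 97.5% one-sided, z = 1.960.
VaR = z·σ = 1.960 × 1.532% = 3.003%.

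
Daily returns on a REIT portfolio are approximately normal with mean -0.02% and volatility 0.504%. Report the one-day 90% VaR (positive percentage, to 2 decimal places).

0.67%

At 90% one-sided, z = 1.282.
VaR = −μ + z·σ = −(-0.02%) + 1.282 × 0.504% = 0.666%.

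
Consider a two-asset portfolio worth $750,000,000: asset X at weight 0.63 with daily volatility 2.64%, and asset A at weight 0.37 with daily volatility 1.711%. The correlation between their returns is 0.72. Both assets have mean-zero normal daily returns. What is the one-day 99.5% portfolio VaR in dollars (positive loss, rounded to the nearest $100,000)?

σ_p² = 0.63²·2.64² + 0.37²·1.711² + 2·0.72·0.63·0.37·2.64·1.711 = 4.6832 (%²).
σ_p = √4.6832 = 2.164%.
At 99.5%, z = 2.576.
VaR = 2.576 × 2.164% = 5.574%; on $750,000,000 that is $41,805,000.

$41,800,000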